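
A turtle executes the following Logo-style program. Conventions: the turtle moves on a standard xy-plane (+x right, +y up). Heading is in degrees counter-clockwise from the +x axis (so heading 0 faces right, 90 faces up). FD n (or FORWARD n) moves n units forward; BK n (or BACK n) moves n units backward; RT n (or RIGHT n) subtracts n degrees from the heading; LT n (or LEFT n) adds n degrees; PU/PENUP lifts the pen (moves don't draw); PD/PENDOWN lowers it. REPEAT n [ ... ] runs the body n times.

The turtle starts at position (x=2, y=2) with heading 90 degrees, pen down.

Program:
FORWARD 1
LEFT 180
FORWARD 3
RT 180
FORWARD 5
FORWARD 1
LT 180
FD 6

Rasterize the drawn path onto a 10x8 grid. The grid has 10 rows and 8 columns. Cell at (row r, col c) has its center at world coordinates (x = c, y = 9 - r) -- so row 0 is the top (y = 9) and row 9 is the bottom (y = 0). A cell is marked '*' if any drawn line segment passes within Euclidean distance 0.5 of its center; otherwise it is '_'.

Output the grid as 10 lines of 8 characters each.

Segment 0: (2,2) -> (2,3)
Segment 1: (2,3) -> (2,0)
Segment 2: (2,0) -> (2,5)
Segment 3: (2,5) -> (2,6)
Segment 4: (2,6) -> (2,0)

Answer: ________
________
________
__*_____
__*_____
__*_____
__*_____
__*_____
__*_____
__*_____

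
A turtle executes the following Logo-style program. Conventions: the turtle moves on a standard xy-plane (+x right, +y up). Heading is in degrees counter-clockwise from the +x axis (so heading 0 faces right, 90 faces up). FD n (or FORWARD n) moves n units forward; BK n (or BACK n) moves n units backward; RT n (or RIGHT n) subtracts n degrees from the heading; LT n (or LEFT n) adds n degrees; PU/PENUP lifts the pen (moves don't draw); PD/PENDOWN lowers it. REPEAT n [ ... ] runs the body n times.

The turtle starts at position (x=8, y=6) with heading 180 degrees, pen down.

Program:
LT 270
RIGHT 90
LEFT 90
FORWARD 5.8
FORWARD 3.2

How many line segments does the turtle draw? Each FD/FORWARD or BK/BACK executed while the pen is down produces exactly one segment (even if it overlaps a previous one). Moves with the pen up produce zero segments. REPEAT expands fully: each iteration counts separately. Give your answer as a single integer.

Executing turtle program step by step:
Start: pos=(8,6), heading=180, pen down
LT 270: heading 180 -> 90
RT 90: heading 90 -> 0
LT 90: heading 0 -> 90
FD 5.8: (8,6) -> (8,11.8) [heading=90, draw]
FD 3.2: (8,11.8) -> (8,15) [heading=90, draw]
Final: pos=(8,15), heading=90, 2 segment(s) drawn
Segments drawn: 2

Answer: 2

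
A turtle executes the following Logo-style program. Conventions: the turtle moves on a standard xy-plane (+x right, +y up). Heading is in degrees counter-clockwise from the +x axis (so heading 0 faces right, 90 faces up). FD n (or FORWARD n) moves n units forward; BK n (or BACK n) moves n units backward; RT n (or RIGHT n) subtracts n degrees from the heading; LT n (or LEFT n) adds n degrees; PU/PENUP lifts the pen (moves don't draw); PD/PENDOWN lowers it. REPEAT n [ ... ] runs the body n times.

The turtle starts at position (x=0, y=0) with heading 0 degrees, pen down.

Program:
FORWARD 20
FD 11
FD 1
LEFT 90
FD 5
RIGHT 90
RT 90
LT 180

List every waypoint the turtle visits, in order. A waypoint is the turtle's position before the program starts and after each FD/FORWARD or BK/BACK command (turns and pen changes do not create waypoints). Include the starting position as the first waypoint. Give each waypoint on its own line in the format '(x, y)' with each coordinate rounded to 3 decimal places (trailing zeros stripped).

Answer: (0, 0)
(20, 0)
(31, 0)
(32, 0)
(32, 5)

Derivation:
Executing turtle program step by step:
Start: pos=(0,0), heading=0, pen down
FD 20: (0,0) -> (20,0) [heading=0, draw]
FD 11: (20,0) -> (31,0) [heading=0, draw]
FD 1: (31,0) -> (32,0) [heading=0, draw]
LT 90: heading 0 -> 90
FD 5: (32,0) -> (32,5) [heading=90, draw]
RT 90: heading 90 -> 0
RT 90: heading 0 -> 270
LT 180: heading 270 -> 90
Final: pos=(32,5), heading=90, 4 segment(s) drawn
Waypoints (5 total):
(0, 0)
(20, 0)
(31, 0)
(32, 0)
(32, 5)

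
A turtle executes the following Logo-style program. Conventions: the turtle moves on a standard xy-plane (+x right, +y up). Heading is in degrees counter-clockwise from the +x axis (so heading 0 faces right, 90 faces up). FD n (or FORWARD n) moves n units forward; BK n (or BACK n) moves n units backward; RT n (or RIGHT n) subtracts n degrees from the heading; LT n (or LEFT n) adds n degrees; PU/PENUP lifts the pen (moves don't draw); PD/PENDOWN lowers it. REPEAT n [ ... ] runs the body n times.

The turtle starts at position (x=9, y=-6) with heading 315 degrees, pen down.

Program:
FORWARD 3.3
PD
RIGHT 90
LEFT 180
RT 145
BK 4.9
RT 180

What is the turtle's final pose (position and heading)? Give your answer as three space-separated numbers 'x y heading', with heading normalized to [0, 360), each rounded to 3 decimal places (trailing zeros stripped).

Answer: 12.184 -3.508 80

Derivation:
Executing turtle program step by step:
Start: pos=(9,-6), heading=315, pen down
FD 3.3: (9,-6) -> (11.333,-8.333) [heading=315, draw]
PD: pen down
RT 90: heading 315 -> 225
LT 180: heading 225 -> 45
RT 145: heading 45 -> 260
BK 4.9: (11.333,-8.333) -> (12.184,-3.508) [heading=260, draw]
RT 180: heading 260 -> 80
Final: pos=(12.184,-3.508), heading=80, 2 segment(s) drawn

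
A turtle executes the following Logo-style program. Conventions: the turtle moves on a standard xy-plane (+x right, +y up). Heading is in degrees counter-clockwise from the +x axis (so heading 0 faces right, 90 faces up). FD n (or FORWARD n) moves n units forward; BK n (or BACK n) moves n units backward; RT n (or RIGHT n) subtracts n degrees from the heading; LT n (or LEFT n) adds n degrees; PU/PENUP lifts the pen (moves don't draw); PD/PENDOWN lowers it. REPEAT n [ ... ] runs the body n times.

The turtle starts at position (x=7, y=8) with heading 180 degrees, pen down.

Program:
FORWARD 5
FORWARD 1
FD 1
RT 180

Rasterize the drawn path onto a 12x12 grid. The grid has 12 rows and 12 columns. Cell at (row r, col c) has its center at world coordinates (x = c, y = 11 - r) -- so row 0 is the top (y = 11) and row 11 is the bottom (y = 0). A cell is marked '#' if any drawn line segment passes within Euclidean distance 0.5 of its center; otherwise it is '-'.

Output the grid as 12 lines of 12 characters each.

Answer: ------------
------------
------------
########----
------------
------------
------------
------------
------------
------------
------------
------------

Derivation:
Segment 0: (7,8) -> (2,8)
Segment 1: (2,8) -> (1,8)
Segment 2: (1,8) -> (0,8)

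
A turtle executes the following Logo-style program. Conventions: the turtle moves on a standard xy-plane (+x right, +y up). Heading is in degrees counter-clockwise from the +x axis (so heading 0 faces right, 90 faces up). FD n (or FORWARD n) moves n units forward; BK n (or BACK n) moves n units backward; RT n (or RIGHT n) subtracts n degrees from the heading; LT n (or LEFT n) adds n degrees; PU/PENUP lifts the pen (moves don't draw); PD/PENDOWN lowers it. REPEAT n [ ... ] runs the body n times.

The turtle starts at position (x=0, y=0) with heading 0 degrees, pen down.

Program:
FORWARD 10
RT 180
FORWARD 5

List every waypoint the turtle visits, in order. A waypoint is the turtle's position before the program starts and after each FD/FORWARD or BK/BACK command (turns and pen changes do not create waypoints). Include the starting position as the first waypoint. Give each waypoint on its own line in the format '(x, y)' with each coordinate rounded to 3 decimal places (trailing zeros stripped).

Answer: (0, 0)
(10, 0)
(5, 0)

Derivation:
Executing turtle program step by step:
Start: pos=(0,0), heading=0, pen down
FD 10: (0,0) -> (10,0) [heading=0, draw]
RT 180: heading 0 -> 180
FD 5: (10,0) -> (5,0) [heading=180, draw]
Final: pos=(5,0), heading=180, 2 segment(s) drawn
Waypoints (3 total):
(0, 0)
(10, 0)
(5, 0)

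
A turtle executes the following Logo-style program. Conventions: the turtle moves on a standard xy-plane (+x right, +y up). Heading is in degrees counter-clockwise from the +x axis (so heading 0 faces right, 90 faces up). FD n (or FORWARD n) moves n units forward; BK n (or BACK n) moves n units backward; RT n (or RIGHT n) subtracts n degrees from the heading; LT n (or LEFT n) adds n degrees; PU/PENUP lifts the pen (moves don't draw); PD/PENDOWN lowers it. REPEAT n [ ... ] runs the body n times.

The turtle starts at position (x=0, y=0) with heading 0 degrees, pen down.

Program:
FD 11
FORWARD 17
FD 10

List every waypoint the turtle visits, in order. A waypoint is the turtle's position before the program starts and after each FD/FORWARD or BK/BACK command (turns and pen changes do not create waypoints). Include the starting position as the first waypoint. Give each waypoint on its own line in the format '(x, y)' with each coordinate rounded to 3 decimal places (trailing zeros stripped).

Executing turtle program step by step:
Start: pos=(0,0), heading=0, pen down
FD 11: (0,0) -> (11,0) [heading=0, draw]
FD 17: (11,0) -> (28,0) [heading=0, draw]
FD 10: (28,0) -> (38,0) [heading=0, draw]
Final: pos=(38,0), heading=0, 3 segment(s) drawn
Waypoints (4 total):
(0, 0)
(11, 0)
(28, 0)
(38, 0)

Answer: (0, 0)
(11, 0)
(28, 0)
(38, 0)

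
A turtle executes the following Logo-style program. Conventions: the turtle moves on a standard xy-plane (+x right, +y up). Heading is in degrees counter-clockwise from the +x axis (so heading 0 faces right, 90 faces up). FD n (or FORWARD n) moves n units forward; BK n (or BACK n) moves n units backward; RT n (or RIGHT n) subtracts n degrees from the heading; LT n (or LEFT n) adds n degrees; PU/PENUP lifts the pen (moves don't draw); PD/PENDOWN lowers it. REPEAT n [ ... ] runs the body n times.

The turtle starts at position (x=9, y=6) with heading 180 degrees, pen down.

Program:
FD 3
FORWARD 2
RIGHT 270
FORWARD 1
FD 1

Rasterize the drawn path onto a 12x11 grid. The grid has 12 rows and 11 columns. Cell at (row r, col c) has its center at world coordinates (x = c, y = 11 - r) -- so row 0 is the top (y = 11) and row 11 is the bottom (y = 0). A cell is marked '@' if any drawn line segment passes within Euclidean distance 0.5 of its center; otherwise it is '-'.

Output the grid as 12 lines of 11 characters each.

Segment 0: (9,6) -> (6,6)
Segment 1: (6,6) -> (4,6)
Segment 2: (4,6) -> (4,5)
Segment 3: (4,5) -> (4,4)

Answer: -----------
-----------
-----------
-----------
-----------
----@@@@@@-
----@------
----@------
-----------
-----------
-----------
-----------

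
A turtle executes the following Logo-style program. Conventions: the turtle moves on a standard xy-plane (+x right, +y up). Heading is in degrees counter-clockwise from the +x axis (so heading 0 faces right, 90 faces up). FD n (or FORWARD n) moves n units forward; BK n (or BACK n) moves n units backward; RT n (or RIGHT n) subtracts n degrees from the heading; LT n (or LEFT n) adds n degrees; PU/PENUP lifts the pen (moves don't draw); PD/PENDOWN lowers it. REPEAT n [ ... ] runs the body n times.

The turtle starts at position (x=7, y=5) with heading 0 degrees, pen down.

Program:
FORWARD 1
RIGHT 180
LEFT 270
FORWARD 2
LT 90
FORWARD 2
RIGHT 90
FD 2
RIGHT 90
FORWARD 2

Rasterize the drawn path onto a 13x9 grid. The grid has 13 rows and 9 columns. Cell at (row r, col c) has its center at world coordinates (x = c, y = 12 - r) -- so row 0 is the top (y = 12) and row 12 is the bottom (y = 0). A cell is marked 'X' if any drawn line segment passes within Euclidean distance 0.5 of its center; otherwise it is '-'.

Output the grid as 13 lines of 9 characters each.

Segment 0: (7,5) -> (8,5)
Segment 1: (8,5) -> (8,7)
Segment 2: (8,7) -> (6,7)
Segment 3: (6,7) -> (6,9)
Segment 4: (6,9) -> (8,9)

Answer: ---------
---------
---------
------XXX
------X--
------XXX
--------X
-------XX
---------
---------
---------
---------
---------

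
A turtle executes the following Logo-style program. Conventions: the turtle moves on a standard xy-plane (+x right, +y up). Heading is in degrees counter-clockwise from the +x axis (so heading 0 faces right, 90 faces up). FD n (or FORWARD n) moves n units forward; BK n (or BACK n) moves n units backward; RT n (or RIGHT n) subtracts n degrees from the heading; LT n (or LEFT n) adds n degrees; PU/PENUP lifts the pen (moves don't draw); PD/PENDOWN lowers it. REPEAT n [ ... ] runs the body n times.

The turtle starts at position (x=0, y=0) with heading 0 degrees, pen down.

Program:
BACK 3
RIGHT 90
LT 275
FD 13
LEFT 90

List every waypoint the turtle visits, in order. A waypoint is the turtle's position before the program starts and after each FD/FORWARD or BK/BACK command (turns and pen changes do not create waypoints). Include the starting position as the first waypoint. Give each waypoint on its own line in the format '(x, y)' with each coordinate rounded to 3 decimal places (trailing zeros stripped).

Executing turtle program step by step:
Start: pos=(0,0), heading=0, pen down
BK 3: (0,0) -> (-3,0) [heading=0, draw]
RT 90: heading 0 -> 270
LT 275: heading 270 -> 185
FD 13: (-3,0) -> (-15.951,-1.133) [heading=185, draw]
LT 90: heading 185 -> 275
Final: pos=(-15.951,-1.133), heading=275, 2 segment(s) drawn
Waypoints (3 total):
(0, 0)
(-3, 0)
(-15.951, -1.133)

Answer: (0, 0)
(-3, 0)
(-15.951, -1.133)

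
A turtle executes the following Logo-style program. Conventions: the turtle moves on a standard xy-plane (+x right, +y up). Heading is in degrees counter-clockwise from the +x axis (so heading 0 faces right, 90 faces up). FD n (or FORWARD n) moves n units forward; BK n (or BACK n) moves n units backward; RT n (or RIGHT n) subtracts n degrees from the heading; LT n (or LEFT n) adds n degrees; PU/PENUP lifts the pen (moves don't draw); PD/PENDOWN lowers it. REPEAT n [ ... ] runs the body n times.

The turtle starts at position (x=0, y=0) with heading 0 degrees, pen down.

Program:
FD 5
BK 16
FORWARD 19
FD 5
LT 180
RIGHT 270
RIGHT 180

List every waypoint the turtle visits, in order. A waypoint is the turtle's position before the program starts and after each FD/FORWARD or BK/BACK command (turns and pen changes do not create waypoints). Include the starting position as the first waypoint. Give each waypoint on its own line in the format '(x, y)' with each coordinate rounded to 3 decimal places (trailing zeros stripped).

Answer: (0, 0)
(5, 0)
(-11, 0)
(8, 0)
(13, 0)

Derivation:
Executing turtle program step by step:
Start: pos=(0,0), heading=0, pen down
FD 5: (0,0) -> (5,0) [heading=0, draw]
BK 16: (5,0) -> (-11,0) [heading=0, draw]
FD 19: (-11,0) -> (8,0) [heading=0, draw]
FD 5: (8,0) -> (13,0) [heading=0, draw]
LT 180: heading 0 -> 180
RT 270: heading 180 -> 270
RT 180: heading 270 -> 90
Final: pos=(13,0), heading=90, 4 segment(s) drawn
Waypoints (5 total):
(0, 0)
(5, 0)
(-11, 0)
(8, 0)
(13, 0)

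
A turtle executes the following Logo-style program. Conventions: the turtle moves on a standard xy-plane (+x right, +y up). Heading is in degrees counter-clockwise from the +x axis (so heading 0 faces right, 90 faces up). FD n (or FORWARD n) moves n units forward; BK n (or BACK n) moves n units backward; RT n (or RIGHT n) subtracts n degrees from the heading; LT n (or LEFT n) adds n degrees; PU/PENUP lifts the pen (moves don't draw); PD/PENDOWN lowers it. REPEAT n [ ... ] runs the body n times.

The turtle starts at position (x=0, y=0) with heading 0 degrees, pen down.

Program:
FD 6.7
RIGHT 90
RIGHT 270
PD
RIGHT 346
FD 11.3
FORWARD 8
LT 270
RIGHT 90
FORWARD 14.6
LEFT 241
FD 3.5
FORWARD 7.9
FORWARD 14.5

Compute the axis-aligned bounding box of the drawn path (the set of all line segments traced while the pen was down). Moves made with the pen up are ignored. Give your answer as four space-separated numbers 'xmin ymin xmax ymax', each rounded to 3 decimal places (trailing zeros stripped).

Answer: 0 0 25.427 26.155

Derivation:
Executing turtle program step by step:
Start: pos=(0,0), heading=0, pen down
FD 6.7: (0,0) -> (6.7,0) [heading=0, draw]
RT 90: heading 0 -> 270
RT 270: heading 270 -> 0
PD: pen down
RT 346: heading 0 -> 14
FD 11.3: (6.7,0) -> (17.664,2.734) [heading=14, draw]
FD 8: (17.664,2.734) -> (25.427,4.669) [heading=14, draw]
LT 270: heading 14 -> 284
RT 90: heading 284 -> 194
FD 14.6: (25.427,4.669) -> (11.26,1.137) [heading=194, draw]
LT 241: heading 194 -> 75
FD 3.5: (11.26,1.137) -> (12.166,4.518) [heading=75, draw]
FD 7.9: (12.166,4.518) -> (14.211,12.149) [heading=75, draw]
FD 14.5: (14.211,12.149) -> (17.964,26.155) [heading=75, draw]
Final: pos=(17.964,26.155), heading=75, 7 segment(s) drawn

Segment endpoints: x in {0, 6.7, 11.26, 12.166, 14.211, 17.664, 17.964, 25.427}, y in {0, 1.137, 2.734, 4.518, 4.669, 12.149, 26.155}
xmin=0, ymin=0, xmax=25.427, ymax=26.155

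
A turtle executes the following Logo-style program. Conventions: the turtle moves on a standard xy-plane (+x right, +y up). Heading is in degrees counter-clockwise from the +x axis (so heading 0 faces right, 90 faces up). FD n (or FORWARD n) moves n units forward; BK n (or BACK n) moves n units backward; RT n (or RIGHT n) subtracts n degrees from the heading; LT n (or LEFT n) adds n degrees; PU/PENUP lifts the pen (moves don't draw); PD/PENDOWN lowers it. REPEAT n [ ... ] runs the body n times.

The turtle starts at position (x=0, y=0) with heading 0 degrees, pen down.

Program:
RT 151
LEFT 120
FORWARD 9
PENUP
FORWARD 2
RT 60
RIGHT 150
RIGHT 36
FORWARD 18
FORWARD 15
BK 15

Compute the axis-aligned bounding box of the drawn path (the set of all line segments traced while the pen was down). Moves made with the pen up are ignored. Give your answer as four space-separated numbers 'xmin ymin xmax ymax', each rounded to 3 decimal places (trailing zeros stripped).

Answer: 0 -4.635 7.715 0

Derivation:
Executing turtle program step by step:
Start: pos=(0,0), heading=0, pen down
RT 151: heading 0 -> 209
LT 120: heading 209 -> 329
FD 9: (0,0) -> (7.715,-4.635) [heading=329, draw]
PU: pen up
FD 2: (7.715,-4.635) -> (9.429,-5.665) [heading=329, move]
RT 60: heading 329 -> 269
RT 150: heading 269 -> 119
RT 36: heading 119 -> 83
FD 18: (9.429,-5.665) -> (11.622,12.2) [heading=83, move]
FD 15: (11.622,12.2) -> (13.451,27.089) [heading=83, move]
BK 15: (13.451,27.089) -> (11.622,12.2) [heading=83, move]
Final: pos=(11.622,12.2), heading=83, 1 segment(s) drawn

Segment endpoints: x in {0, 7.715}, y in {-4.635, 0}
xmin=0, ymin=-4.635, xmax=7.715, ymax=0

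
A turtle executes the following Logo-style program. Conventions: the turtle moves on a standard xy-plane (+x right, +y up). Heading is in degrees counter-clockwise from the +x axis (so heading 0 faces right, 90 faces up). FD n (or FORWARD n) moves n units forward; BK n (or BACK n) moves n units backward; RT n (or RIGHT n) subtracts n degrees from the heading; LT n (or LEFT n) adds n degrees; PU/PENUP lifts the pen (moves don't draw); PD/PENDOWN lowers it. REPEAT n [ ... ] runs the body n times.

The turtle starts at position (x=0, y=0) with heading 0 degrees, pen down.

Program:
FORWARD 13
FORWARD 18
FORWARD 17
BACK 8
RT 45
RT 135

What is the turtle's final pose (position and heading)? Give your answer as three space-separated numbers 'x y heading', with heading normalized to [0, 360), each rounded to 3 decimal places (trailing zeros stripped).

Executing turtle program step by step:
Start: pos=(0,0), heading=0, pen down
FD 13: (0,0) -> (13,0) [heading=0, draw]
FD 18: (13,0) -> (31,0) [heading=0, draw]
FD 17: (31,0) -> (48,0) [heading=0, draw]
BK 8: (48,0) -> (40,0) [heading=0, draw]
RT 45: heading 0 -> 315
RT 135: heading 315 -> 180
Final: pos=(40,0), heading=180, 4 segment(s) drawn

Answer: 40 0 180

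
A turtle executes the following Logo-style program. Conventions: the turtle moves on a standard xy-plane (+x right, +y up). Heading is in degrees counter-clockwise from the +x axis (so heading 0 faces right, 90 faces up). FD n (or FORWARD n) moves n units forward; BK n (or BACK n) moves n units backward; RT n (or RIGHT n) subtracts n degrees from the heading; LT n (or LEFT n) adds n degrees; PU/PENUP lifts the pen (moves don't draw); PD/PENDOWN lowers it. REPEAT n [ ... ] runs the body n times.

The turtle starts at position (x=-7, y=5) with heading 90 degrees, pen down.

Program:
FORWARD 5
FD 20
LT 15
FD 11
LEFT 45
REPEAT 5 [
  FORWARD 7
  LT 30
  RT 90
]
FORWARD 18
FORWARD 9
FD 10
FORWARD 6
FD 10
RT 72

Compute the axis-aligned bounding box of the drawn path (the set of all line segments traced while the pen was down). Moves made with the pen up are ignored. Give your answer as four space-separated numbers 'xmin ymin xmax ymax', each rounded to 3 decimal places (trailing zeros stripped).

Answer: -49.684 5 -3.785 54.625

Derivation:
Executing turtle program step by step:
Start: pos=(-7,5), heading=90, pen down
FD 5: (-7,5) -> (-7,10) [heading=90, draw]
FD 20: (-7,10) -> (-7,30) [heading=90, draw]
LT 15: heading 90 -> 105
FD 11: (-7,30) -> (-9.847,40.625) [heading=105, draw]
LT 45: heading 105 -> 150
REPEAT 5 [
  -- iteration 1/5 --
  FD 7: (-9.847,40.625) -> (-15.909,44.125) [heading=150, draw]
  LT 30: heading 150 -> 180
  RT 90: heading 180 -> 90
  -- iteration 2/5 --
  FD 7: (-15.909,44.125) -> (-15.909,51.125) [heading=90, draw]
  LT 30: heading 90 -> 120
  RT 90: heading 120 -> 30
  -- iteration 3/5 --
  FD 7: (-15.909,51.125) -> (-9.847,54.625) [heading=30, draw]
  LT 30: heading 30 -> 60
  RT 90: heading 60 -> 330
  -- iteration 4/5 --
  FD 7: (-9.847,54.625) -> (-3.785,51.125) [heading=330, draw]
  LT 30: heading 330 -> 0
  RT 90: heading 0 -> 270
  -- iteration 5/5 --
  FD 7: (-3.785,51.125) -> (-3.785,44.125) [heading=270, draw]
  LT 30: heading 270 -> 300
  RT 90: heading 300 -> 210
]
FD 18: (-3.785,44.125) -> (-19.373,35.125) [heading=210, draw]
FD 9: (-19.373,35.125) -> (-27.168,30.625) [heading=210, draw]
FD 10: (-27.168,30.625) -> (-35.828,25.625) [heading=210, draw]
FD 6: (-35.828,25.625) -> (-41.024,22.625) [heading=210, draw]
FD 10: (-41.024,22.625) -> (-49.684,17.625) [heading=210, draw]
RT 72: heading 210 -> 138
Final: pos=(-49.684,17.625), heading=138, 13 segment(s) drawn

Segment endpoints: x in {-49.684, -41.024, -35.828, -27.168, -19.373, -15.909, -9.847, -7, -7, -3.785, -3.785}, y in {5, 10, 17.625, 22.625, 25.625, 30, 30.625, 35.125, 40.625, 44.125, 51.125, 54.625}
xmin=-49.684, ymin=5, xmax=-3.785, ymax=54.625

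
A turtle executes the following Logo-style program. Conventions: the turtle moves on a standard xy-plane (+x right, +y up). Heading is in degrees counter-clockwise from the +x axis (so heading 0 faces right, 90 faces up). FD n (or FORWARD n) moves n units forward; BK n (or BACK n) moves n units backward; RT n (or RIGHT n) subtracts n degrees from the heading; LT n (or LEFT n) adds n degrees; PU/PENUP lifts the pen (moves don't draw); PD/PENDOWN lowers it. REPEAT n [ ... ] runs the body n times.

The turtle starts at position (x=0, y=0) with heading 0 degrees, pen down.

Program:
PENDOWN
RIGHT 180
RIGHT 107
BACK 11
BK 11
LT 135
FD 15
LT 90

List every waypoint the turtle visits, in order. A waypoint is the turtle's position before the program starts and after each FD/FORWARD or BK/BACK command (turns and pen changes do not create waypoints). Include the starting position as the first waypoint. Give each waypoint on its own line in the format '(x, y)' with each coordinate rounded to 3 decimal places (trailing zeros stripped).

Executing turtle program step by step:
Start: pos=(0,0), heading=0, pen down
PD: pen down
RT 180: heading 0 -> 180
RT 107: heading 180 -> 73
BK 11: (0,0) -> (-3.216,-10.519) [heading=73, draw]
BK 11: (-3.216,-10.519) -> (-6.432,-21.039) [heading=73, draw]
LT 135: heading 73 -> 208
FD 15: (-6.432,-21.039) -> (-19.676,-28.081) [heading=208, draw]
LT 90: heading 208 -> 298
Final: pos=(-19.676,-28.081), heading=298, 3 segment(s) drawn
Waypoints (4 total):
(0, 0)
(-3.216, -10.519)
(-6.432, -21.039)
(-19.676, -28.081)

Answer: (0, 0)
(-3.216, -10.519)
(-6.432, -21.039)
(-19.676, -28.081)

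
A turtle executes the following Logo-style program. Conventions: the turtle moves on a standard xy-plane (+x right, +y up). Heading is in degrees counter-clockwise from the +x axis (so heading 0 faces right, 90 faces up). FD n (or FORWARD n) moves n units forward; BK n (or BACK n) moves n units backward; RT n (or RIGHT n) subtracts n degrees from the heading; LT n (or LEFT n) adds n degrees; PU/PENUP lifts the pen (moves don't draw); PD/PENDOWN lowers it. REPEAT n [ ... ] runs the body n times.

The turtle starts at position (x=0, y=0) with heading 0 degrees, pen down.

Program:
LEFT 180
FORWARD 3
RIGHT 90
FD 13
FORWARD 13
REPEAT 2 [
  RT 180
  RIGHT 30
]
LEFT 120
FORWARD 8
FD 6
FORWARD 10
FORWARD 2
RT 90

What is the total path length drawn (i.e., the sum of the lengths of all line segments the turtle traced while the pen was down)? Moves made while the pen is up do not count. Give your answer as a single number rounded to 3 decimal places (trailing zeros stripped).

Answer: 55

Derivation:
Executing turtle program step by step:
Start: pos=(0,0), heading=0, pen down
LT 180: heading 0 -> 180
FD 3: (0,0) -> (-3,0) [heading=180, draw]
RT 90: heading 180 -> 90
FD 13: (-3,0) -> (-3,13) [heading=90, draw]
FD 13: (-3,13) -> (-3,26) [heading=90, draw]
REPEAT 2 [
  -- iteration 1/2 --
  RT 180: heading 90 -> 270
  RT 30: heading 270 -> 240
  -- iteration 2/2 --
  RT 180: heading 240 -> 60
  RT 30: heading 60 -> 30
]
LT 120: heading 30 -> 150
FD 8: (-3,26) -> (-9.928,30) [heading=150, draw]
FD 6: (-9.928,30) -> (-15.124,33) [heading=150, draw]
FD 10: (-15.124,33) -> (-23.785,38) [heading=150, draw]
FD 2: (-23.785,38) -> (-25.517,39) [heading=150, draw]
RT 90: heading 150 -> 60
Final: pos=(-25.517,39), heading=60, 7 segment(s) drawn

Segment lengths:
  seg 1: (0,0) -> (-3,0), length = 3
  seg 2: (-3,0) -> (-3,13), length = 13
  seg 3: (-3,13) -> (-3,26), length = 13
  seg 4: (-3,26) -> (-9.928,30), length = 8
  seg 5: (-9.928,30) -> (-15.124,33), length = 6
  seg 6: (-15.124,33) -> (-23.785,38), length = 10
  seg 7: (-23.785,38) -> (-25.517,39), length = 2
Total = 55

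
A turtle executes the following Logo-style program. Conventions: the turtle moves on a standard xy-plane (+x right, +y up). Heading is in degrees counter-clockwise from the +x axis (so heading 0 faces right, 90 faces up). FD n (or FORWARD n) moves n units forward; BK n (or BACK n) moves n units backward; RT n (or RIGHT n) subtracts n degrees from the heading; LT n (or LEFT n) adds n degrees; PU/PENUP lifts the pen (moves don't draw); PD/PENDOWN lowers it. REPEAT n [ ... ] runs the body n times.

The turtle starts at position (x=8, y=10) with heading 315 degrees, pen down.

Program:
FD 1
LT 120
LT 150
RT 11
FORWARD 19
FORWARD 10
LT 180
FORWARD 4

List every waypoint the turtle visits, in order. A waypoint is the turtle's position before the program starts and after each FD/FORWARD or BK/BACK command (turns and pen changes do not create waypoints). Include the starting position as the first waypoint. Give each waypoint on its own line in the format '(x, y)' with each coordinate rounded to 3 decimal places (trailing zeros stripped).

Answer: (8, 10)
(8.707, 9.293)
(-7.045, -1.332)
(-15.335, -6.924)
(-12.019, -4.687)

Derivation:
Executing turtle program step by step:
Start: pos=(8,10), heading=315, pen down
FD 1: (8,10) -> (8.707,9.293) [heading=315, draw]
LT 120: heading 315 -> 75
LT 150: heading 75 -> 225
RT 11: heading 225 -> 214
FD 19: (8.707,9.293) -> (-7.045,-1.332) [heading=214, draw]
FD 10: (-7.045,-1.332) -> (-15.335,-6.924) [heading=214, draw]
LT 180: heading 214 -> 34
FD 4: (-15.335,-6.924) -> (-12.019,-4.687) [heading=34, draw]
Final: pos=(-12.019,-4.687), heading=34, 4 segment(s) drawn
Waypoints (5 total):
(8, 10)
(8.707, 9.293)
(-7.045, -1.332)
(-15.335, -6.924)
(-12.019, -4.687)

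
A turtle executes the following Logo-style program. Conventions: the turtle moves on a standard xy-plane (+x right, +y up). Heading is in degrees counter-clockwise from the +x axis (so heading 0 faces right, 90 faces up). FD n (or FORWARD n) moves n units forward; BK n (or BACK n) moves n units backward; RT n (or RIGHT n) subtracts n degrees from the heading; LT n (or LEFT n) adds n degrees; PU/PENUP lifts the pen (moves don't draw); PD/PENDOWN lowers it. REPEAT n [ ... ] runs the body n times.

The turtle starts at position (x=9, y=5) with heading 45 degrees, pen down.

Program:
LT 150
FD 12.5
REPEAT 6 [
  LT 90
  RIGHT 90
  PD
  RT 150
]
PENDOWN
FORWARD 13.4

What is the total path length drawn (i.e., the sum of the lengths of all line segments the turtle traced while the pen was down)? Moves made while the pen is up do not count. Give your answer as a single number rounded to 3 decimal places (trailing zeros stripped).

Executing turtle program step by step:
Start: pos=(9,5), heading=45, pen down
LT 150: heading 45 -> 195
FD 12.5: (9,5) -> (-3.074,1.765) [heading=195, draw]
REPEAT 6 [
  -- iteration 1/6 --
  LT 90: heading 195 -> 285
  RT 90: heading 285 -> 195
  PD: pen down
  RT 150: heading 195 -> 45
  -- iteration 2/6 --
  LT 90: heading 45 -> 135
  RT 90: heading 135 -> 45
  PD: pen down
  RT 150: heading 45 -> 255
  -- iteration 3/6 --
  LT 90: heading 255 -> 345
  RT 90: heading 345 -> 255
  PD: pen down
  RT 150: heading 255 -> 105
  -- iteration 4/6 --
  LT 90: heading 105 -> 195
  RT 90: heading 195 -> 105
  PD: pen down
  RT 150: heading 105 -> 315
  -- iteration 5/6 --
  LT 90: heading 315 -> 45
  RT 90: heading 45 -> 315
  PD: pen down
  RT 150: heading 315 -> 165
  -- iteration 6/6 --
  LT 90: heading 165 -> 255
  RT 90: heading 255 -> 165
  PD: pen down
  RT 150: heading 165 -> 15
]
PD: pen down
FD 13.4: (-3.074,1.765) -> (9.869,5.233) [heading=15, draw]
Final: pos=(9.869,5.233), heading=15, 2 segment(s) drawn

Segment lengths:
  seg 1: (9,5) -> (-3.074,1.765), length = 12.5
  seg 2: (-3.074,1.765) -> (9.869,5.233), length = 13.4
Total = 25.9

Answer: 25.9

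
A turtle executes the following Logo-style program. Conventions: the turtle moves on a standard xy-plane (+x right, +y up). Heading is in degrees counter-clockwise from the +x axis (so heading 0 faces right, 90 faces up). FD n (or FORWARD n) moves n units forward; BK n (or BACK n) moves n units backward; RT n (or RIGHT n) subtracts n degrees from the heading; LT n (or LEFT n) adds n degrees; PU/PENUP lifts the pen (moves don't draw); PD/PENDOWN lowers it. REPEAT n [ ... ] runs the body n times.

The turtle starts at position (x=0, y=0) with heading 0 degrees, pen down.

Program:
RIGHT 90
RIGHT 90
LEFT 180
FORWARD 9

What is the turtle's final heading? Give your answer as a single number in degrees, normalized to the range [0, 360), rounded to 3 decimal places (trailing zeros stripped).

Executing turtle program step by step:
Start: pos=(0,0), heading=0, pen down
RT 90: heading 0 -> 270
RT 90: heading 270 -> 180
LT 180: heading 180 -> 0
FD 9: (0,0) -> (9,0) [heading=0, draw]
Final: pos=(9,0), heading=0, 1 segment(s) drawn

Answer: 0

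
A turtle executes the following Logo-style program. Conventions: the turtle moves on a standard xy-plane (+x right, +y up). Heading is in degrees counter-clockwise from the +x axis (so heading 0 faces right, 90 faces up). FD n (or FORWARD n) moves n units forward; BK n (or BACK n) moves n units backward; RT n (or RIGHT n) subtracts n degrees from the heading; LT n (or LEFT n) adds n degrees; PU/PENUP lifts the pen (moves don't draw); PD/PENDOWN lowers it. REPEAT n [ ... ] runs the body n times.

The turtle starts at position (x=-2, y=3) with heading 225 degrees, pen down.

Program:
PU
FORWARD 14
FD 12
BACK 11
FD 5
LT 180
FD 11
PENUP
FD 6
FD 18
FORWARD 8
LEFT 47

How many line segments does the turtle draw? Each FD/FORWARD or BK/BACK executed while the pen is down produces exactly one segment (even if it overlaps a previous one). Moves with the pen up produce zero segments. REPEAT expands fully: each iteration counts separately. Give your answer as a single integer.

Executing turtle program step by step:
Start: pos=(-2,3), heading=225, pen down
PU: pen up
FD 14: (-2,3) -> (-11.899,-6.899) [heading=225, move]
FD 12: (-11.899,-6.899) -> (-20.385,-15.385) [heading=225, move]
BK 11: (-20.385,-15.385) -> (-12.607,-7.607) [heading=225, move]
FD 5: (-12.607,-7.607) -> (-16.142,-11.142) [heading=225, move]
LT 180: heading 225 -> 45
FD 11: (-16.142,-11.142) -> (-8.364,-3.364) [heading=45, move]
PU: pen up
FD 6: (-8.364,-3.364) -> (-4.121,0.879) [heading=45, move]
FD 18: (-4.121,0.879) -> (8.607,13.607) [heading=45, move]
FD 8: (8.607,13.607) -> (14.263,19.263) [heading=45, move]
LT 47: heading 45 -> 92
Final: pos=(14.263,19.263), heading=92, 0 segment(s) drawn
Segments drawn: 0

Answer: 0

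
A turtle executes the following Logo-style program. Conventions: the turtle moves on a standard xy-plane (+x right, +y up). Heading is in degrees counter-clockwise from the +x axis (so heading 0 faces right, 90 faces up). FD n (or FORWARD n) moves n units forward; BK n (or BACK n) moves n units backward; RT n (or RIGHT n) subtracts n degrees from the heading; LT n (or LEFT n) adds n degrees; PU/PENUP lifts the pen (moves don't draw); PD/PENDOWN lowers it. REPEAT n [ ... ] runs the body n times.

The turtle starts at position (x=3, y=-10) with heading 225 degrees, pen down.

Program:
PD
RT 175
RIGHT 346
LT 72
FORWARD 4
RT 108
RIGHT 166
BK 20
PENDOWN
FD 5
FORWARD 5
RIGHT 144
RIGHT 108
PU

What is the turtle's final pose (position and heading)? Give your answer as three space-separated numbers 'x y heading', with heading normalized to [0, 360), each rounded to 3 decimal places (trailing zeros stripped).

Answer: 7.554 -0.53 330

Derivation:
Executing turtle program step by step:
Start: pos=(3,-10), heading=225, pen down
PD: pen down
RT 175: heading 225 -> 50
RT 346: heading 50 -> 64
LT 72: heading 64 -> 136
FD 4: (3,-10) -> (0.123,-7.221) [heading=136, draw]
RT 108: heading 136 -> 28
RT 166: heading 28 -> 222
BK 20: (0.123,-7.221) -> (14.986,6.161) [heading=222, draw]
PD: pen down
FD 5: (14.986,6.161) -> (11.27,2.816) [heading=222, draw]
FD 5: (11.27,2.816) -> (7.554,-0.53) [heading=222, draw]
RT 144: heading 222 -> 78
RT 108: heading 78 -> 330
PU: pen up
Final: pos=(7.554,-0.53), heading=330, 4 segment(s) drawn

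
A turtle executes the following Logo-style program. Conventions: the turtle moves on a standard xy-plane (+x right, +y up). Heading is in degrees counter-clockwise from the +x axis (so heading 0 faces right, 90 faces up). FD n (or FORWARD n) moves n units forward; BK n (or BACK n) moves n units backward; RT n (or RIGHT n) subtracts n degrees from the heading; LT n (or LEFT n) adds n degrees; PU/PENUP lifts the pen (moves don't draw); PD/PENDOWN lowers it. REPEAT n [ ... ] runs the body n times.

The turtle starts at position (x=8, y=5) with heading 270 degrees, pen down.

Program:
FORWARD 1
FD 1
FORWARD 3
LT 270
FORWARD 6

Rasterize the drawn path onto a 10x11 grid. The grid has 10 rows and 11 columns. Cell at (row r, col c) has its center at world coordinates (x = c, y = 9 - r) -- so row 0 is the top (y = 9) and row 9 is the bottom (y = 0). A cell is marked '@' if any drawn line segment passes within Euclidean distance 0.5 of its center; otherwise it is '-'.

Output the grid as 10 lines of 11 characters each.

Segment 0: (8,5) -> (8,4)
Segment 1: (8,4) -> (8,3)
Segment 2: (8,3) -> (8,0)
Segment 3: (8,0) -> (2,0)

Answer: -----------
-----------
-----------
-----------
--------@--
--------@--
--------@--
--------@--
--------@--
--@@@@@@@--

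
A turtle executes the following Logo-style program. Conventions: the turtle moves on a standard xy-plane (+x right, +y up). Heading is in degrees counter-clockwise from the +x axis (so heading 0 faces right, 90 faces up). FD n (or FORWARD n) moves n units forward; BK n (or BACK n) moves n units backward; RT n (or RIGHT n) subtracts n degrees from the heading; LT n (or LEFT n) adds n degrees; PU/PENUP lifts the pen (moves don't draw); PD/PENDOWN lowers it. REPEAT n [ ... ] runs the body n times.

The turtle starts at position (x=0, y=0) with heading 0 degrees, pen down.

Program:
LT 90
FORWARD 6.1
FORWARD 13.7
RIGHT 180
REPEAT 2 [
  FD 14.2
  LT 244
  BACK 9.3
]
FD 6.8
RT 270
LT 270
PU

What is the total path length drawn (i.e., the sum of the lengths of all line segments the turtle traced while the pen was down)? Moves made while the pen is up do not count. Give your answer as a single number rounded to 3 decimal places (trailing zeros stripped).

Answer: 73.6

Derivation:
Executing turtle program step by step:
Start: pos=(0,0), heading=0, pen down
LT 90: heading 0 -> 90
FD 6.1: (0,0) -> (0,6.1) [heading=90, draw]
FD 13.7: (0,6.1) -> (0,19.8) [heading=90, draw]
RT 180: heading 90 -> 270
REPEAT 2 [
  -- iteration 1/2 --
  FD 14.2: (0,19.8) -> (0,5.6) [heading=270, draw]
  LT 244: heading 270 -> 154
  BK 9.3: (0,5.6) -> (8.359,1.523) [heading=154, draw]
  -- iteration 2/2 --
  FD 14.2: (8.359,1.523) -> (-4.404,7.748) [heading=154, draw]
  LT 244: heading 154 -> 38
  BK 9.3: (-4.404,7.748) -> (-11.733,2.022) [heading=38, draw]
]
FD 6.8: (-11.733,2.022) -> (-6.374,6.209) [heading=38, draw]
RT 270: heading 38 -> 128
LT 270: heading 128 -> 38
PU: pen up
Final: pos=(-6.374,6.209), heading=38, 7 segment(s) drawn

Segment lengths:
  seg 1: (0,0) -> (0,6.1), length = 6.1
  seg 2: (0,6.1) -> (0,19.8), length = 13.7
  seg 3: (0,19.8) -> (0,5.6), length = 14.2
  seg 4: (0,5.6) -> (8.359,1.523), length = 9.3
  seg 5: (8.359,1.523) -> (-4.404,7.748), length = 14.2
  seg 6: (-4.404,7.748) -> (-11.733,2.022), length = 9.3
  seg 7: (-11.733,2.022) -> (-6.374,6.209), length = 6.8
Total = 73.6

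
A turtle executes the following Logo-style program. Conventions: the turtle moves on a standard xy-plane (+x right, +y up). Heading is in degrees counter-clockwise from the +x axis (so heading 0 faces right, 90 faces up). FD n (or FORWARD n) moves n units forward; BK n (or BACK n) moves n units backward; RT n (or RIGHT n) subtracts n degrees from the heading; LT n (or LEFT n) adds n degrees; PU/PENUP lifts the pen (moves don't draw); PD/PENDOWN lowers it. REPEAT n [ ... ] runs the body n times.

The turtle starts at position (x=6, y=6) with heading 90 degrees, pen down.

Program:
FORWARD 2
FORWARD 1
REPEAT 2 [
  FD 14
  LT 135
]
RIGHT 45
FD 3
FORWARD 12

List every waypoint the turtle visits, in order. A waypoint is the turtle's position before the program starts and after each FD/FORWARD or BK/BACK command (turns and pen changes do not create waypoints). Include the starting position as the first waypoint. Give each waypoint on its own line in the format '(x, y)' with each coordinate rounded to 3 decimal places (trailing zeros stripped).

Answer: (6, 6)
(6, 8)
(6, 9)
(6, 23)
(-3.899, 13.101)
(-1.778, 10.979)
(6.707, 2.494)

Derivation:
Executing turtle program step by step:
Start: pos=(6,6), heading=90, pen down
FD 2: (6,6) -> (6,8) [heading=90, draw]
FD 1: (6,8) -> (6,9) [heading=90, draw]
REPEAT 2 [
  -- iteration 1/2 --
  FD 14: (6,9) -> (6,23) [heading=90, draw]
  LT 135: heading 90 -> 225
  -- iteration 2/2 --
  FD 14: (6,23) -> (-3.899,13.101) [heading=225, draw]
  LT 135: heading 225 -> 0
]
RT 45: heading 0 -> 315
FD 3: (-3.899,13.101) -> (-1.778,10.979) [heading=315, draw]
FD 12: (-1.778,10.979) -> (6.707,2.494) [heading=315, draw]
Final: pos=(6.707,2.494), heading=315, 6 segment(s) drawn
Waypoints (7 total):
(6, 6)
(6, 8)
(6, 9)
(6, 23)
(-3.899, 13.101)
(-1.778, 10.979)
(6.707, 2.494)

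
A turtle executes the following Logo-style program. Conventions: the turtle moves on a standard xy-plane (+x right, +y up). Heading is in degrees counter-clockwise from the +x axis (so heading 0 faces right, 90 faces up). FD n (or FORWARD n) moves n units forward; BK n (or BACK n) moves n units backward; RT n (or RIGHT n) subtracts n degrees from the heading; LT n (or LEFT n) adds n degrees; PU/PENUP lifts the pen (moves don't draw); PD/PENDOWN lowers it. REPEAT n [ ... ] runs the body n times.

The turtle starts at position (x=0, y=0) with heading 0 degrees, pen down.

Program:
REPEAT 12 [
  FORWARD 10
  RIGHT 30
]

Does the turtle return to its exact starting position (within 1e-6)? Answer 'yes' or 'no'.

Answer: yes

Derivation:
Executing turtle program step by step:
Start: pos=(0,0), heading=0, pen down
REPEAT 12 [
  -- iteration 1/12 --
  FD 10: (0,0) -> (10,0) [heading=0, draw]
  RT 30: heading 0 -> 330
  -- iteration 2/12 --
  FD 10: (10,0) -> (18.66,-5) [heading=330, draw]
  RT 30: heading 330 -> 300
  -- iteration 3/12 --
  FD 10: (18.66,-5) -> (23.66,-13.66) [heading=300, draw]
  RT 30: heading 300 -> 270
  -- iteration 4/12 --
  FD 10: (23.66,-13.66) -> (23.66,-23.66) [heading=270, draw]
  RT 30: heading 270 -> 240
  -- iteration 5/12 --
  FD 10: (23.66,-23.66) -> (18.66,-32.321) [heading=240, draw]
  RT 30: heading 240 -> 210
  -- iteration 6/12 --
  FD 10: (18.66,-32.321) -> (10,-37.321) [heading=210, draw]
  RT 30: heading 210 -> 180
  -- iteration 7/12 --
  FD 10: (10,-37.321) -> (0,-37.321) [heading=180, draw]
  RT 30: heading 180 -> 150
  -- iteration 8/12 --
  FD 10: (0,-37.321) -> (-8.66,-32.321) [heading=150, draw]
  RT 30: heading 150 -> 120
  -- iteration 9/12 --
  FD 10: (-8.66,-32.321) -> (-13.66,-23.66) [heading=120, draw]
  RT 30: heading 120 -> 90
  -- iteration 10/12 --
  FD 10: (-13.66,-23.66) -> (-13.66,-13.66) [heading=90, draw]
  RT 30: heading 90 -> 60
  -- iteration 11/12 --
  FD 10: (-13.66,-13.66) -> (-8.66,-5) [heading=60, draw]
  RT 30: heading 60 -> 30
  -- iteration 12/12 --
  FD 10: (-8.66,-5) -> (0,0) [heading=30, draw]
  RT 30: heading 30 -> 0
]
Final: pos=(0,0), heading=0, 12 segment(s) drawn

Start position: (0, 0)
Final position: (0, 0)
Distance = 0; < 1e-6 -> CLOSED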